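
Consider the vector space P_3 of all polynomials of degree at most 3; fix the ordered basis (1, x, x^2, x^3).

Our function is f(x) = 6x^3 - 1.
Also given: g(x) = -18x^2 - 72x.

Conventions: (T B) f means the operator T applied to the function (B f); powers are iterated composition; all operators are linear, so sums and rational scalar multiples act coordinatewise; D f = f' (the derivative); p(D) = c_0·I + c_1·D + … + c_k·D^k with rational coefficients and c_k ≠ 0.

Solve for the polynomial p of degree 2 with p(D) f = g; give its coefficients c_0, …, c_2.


c_0 = 0, c_1 = -1, c_2 = -2

D^0 f = 6x^3 - 1
D^1 f = 18x^2
D^2 f = 36x
matching coefficients of g against c_0 f + c_1 Df + … from the top degree down determines the c_i
solution: c_0 = 0, c_1 = -1, c_2 = -2


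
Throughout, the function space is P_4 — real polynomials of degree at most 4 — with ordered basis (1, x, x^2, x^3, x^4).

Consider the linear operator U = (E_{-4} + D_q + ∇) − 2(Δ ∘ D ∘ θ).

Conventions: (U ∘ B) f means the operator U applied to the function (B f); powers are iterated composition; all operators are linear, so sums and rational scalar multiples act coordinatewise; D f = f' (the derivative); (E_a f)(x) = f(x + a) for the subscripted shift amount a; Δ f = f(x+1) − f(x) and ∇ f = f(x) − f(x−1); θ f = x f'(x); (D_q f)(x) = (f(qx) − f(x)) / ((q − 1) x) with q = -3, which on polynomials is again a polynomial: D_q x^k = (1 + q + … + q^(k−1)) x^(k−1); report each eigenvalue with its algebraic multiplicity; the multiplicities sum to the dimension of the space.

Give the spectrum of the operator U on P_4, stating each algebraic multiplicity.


λ = 1 (multiplicity 5)

image of 1: 1
image of x: x - 2
image of x^2: x^2 - 8x + 7
image of x^3: x^3 - 2x^2 + 9x - 81
image of x^4: x^4 - 32x^3 - 6x^2 - 348x + 223
the matrix is upper triangular; its diagonal is (1, 1, 1, 1, 1)
for a triangular matrix the eigenvalues are the diagonal entries, with algebraic multiplicity their repetition count


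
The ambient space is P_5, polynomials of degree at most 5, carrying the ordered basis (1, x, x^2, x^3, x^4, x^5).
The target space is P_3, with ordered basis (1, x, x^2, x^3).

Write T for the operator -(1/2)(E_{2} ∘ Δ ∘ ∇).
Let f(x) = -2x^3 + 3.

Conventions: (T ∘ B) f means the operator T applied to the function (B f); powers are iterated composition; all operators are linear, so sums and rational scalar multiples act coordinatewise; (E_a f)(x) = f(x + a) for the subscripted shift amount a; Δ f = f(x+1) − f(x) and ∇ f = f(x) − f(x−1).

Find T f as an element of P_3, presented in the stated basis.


∇ f = -6x^2 + 6x - 2
Δ ∇ f = -12x
E_{2} Δ ∇ f = -12x - 24
(-(1/2)(E_{2} ∘ Δ ∘ ∇)) f = 6x + 12

the image equals g(x) = 6x + 12


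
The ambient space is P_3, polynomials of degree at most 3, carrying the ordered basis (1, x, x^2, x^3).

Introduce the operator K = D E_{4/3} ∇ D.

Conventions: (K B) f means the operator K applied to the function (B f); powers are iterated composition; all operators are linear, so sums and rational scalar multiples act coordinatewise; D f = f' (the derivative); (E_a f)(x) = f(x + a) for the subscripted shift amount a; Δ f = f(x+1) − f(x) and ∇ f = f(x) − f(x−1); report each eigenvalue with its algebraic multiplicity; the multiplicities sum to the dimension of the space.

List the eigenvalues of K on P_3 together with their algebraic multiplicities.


image of 1: 0
image of x: 0
image of x^2: 0
image of x^3: 6
the matrix is upper triangular; its diagonal is (0, 0, 0, 0)
for a triangular matrix the eigenvalues are the diagonal entries, with algebraic multiplicity their repetition count

λ = 0 (multiplicity 4)


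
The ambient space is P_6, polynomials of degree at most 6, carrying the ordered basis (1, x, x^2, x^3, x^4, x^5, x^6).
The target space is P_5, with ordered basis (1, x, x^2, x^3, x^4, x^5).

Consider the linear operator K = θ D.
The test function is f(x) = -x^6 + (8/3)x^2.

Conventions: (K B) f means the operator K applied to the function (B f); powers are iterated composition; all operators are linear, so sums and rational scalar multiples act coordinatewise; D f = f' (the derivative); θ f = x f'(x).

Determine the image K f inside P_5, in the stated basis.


D f = -6x^5 + (16/3)x
θ D f = -30x^5 + (16/3)x

the image equals g(x) = -30x^5 + (16/3)x


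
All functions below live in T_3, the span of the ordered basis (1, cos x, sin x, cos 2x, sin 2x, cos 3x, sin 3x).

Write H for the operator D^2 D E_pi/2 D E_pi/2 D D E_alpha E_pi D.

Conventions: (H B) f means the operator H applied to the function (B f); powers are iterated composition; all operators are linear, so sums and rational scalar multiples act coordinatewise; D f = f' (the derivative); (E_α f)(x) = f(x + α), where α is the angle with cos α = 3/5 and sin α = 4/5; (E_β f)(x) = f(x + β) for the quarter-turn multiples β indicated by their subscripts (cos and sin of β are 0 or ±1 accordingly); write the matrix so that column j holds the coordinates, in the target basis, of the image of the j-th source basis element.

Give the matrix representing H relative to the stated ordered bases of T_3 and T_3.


the matrix is [[0, 0, 0, 0, 0, 0, 0]; [0, 4/5, -3/5, 0, 0, 0, 0]; [0, 3/5, 4/5, 0, 0, 0, 0]; [0, 0, 0, 3072/25, 896/25, 0, 0]; [0, 0, 0, -896/25, 3072/25, 0, 0]; [0, 0, 0, 0, 0, 96228/125, 255879/125]; [0, 0, 0, 0, 0, -255879/125, 96228/125]] (rows listed top to bottom)

image of 1: 0
image of cos x: (4/5)cos x + (3/5)sin x
image of sin x: -(3/5)cos x + (4/5)sin x
image of cos 2x: (3072/25)cos 2x - (896/25)sin 2x
image of sin 2x: (896/25)cos 2x + (3072/25)sin 2x
image of cos 3x: (96228/125)cos 3x - (255879/125)sin 3x
image of sin 3x: (255879/125)cos 3x + (96228/125)sin 3x
each image's coordinates form column j of the matrix


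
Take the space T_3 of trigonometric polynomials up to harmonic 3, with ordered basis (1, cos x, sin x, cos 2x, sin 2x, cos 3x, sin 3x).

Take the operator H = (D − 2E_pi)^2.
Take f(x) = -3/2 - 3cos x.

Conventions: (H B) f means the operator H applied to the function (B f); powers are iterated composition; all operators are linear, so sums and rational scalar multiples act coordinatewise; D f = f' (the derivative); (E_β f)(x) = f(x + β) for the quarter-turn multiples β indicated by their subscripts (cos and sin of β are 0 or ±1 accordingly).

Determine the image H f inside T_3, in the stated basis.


the result is g(x) = -6 - 9cos x + 12sin x

D f = 3sin x
E_pi f = -3/2 + 3cos x
(-2E_pi) f = 3 - 6cos x
(D − 2E_pi) f = 3 - 6cos x + 3sin x
D (D − 2E_pi) f = 3cos x + 6sin x
E_pi (D − 2E_pi) f = 3 + 6cos x - 3sin x
(-2E_pi) (D − 2E_pi) f = -6 - 12cos x + 6sin x
(D − 2E_pi) (D − 2E_pi) f = -6 - 9cos x + 12sin x


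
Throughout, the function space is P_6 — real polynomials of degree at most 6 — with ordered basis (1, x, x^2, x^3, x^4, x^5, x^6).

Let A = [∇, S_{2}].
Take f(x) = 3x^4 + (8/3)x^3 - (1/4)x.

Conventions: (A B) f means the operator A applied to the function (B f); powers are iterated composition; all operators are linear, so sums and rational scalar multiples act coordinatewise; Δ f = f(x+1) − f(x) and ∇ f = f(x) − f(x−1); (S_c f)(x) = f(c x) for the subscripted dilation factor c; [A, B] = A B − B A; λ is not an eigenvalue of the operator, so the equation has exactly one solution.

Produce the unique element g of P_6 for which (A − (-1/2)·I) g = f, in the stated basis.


the image equals g(x) = 6x^4 - (1136/3)x^3 + 9952x^2 - (187841/2)x + 759103/3

write g with unknown coordinates in the stated basis and equate coefficients in (A − (-1/2)·I) g = f
solving from the highest basis element down gives g = 6x^4 - (1136/3)x^3 + 9952x^2 - (187841/2)x + 759103/3
check: A g = 192x^3 - 4976x^2 + 46960x - 759103/6
so A g − (-1/2)·g = 3x^4 + (8/3)x^3 - (1/4)x = f ✓


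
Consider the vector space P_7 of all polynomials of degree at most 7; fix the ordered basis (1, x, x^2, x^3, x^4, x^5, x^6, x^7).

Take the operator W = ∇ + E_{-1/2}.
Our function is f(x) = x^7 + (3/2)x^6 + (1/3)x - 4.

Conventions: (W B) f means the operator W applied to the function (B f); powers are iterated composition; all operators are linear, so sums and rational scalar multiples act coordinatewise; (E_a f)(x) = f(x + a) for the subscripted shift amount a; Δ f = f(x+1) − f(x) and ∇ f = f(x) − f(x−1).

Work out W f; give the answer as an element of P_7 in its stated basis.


∇ f = 7x^6 - 12x^5 + (25/2)x^4 - 5x^3 - (3/2)x^2 + 2x - 1/6
E_{-1/2} f = x^7 - 2x^6 + (3/4)x^5 + (5/4)x^4 - (25/16)x^3 + (3/4)x^2 + (31/192)x - 797/192
(∇ + E_{-1/2}) f = x^7 + 5x^6 - (45/4)x^5 + (55/4)x^4 - (105/16)x^3 - (3/4)x^2 + (415/192)x - 829/192

the image equals g(x) = x^7 + 5x^6 - (45/4)x^5 + (55/4)x^4 - (105/16)x^3 - (3/4)x^2 + (415/192)x - 829/192


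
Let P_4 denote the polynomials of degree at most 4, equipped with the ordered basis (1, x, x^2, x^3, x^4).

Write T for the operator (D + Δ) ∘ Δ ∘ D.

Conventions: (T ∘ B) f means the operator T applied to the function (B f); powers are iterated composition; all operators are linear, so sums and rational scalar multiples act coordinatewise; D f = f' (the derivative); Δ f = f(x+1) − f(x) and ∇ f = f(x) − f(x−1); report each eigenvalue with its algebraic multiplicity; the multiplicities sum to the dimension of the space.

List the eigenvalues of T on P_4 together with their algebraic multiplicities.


image of 1: 0
image of x: 0
image of x^2: 0
image of x^3: 12
image of x^4: 48x + 36
the matrix is upper triangular; its diagonal is (0, 0, 0, 0, 0)
for a triangular matrix the eigenvalues are the diagonal entries, with algebraic multiplicity their repetition count

λ = 0 (multiplicity 5)


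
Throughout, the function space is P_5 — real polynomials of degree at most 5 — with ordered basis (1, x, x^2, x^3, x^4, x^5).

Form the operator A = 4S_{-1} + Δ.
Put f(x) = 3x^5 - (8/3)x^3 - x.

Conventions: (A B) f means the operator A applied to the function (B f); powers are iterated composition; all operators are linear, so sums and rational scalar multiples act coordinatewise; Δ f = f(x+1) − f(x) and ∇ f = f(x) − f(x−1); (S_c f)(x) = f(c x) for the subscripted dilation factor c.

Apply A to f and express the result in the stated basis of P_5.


S_{-1} f = -3x^5 + (8/3)x^3 + x
(4S_{-1}) f = -12x^5 + (32/3)x^3 + 4x
Δ f = 15x^4 + 30x^3 + 22x^2 + 7x - 2/3
(4S_{-1} + Δ) f = -12x^5 + 15x^4 + (122/3)x^3 + 22x^2 + 11x - 2/3

g(x) = -12x^5 + 15x^4 + (122/3)x^3 + 22x^2 + 11x - 2/3


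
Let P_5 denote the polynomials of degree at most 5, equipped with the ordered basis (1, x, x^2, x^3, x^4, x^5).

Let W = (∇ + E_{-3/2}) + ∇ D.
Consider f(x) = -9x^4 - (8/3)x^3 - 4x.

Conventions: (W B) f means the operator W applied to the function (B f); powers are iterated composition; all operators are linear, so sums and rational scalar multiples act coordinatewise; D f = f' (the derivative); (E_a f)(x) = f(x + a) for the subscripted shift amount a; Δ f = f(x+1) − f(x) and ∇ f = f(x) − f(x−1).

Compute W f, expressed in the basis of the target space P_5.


∇ f = -36x^3 + 46x^2 - 28x + 7/3
E_{-3/2} f = -9x^4 + (154/3)x^3 - (219/2)x^2 + (199/2)x - 489/16
(∇ + E_{-3/2}) f = -9x^4 + (46/3)x^3 - (127/2)x^2 + (143/2)x - 1355/48
D f = -36x^3 - 8x^2 - 4
∇ D f = -108x^2 + 92x - 28
((∇ + E_{-3/2}) + ∇ D) f = -9x^4 + (46/3)x^3 - (343/2)x^2 + (327/2)x - 2699/48

the image equals g(x) = -9x^4 + (46/3)x^3 - (343/2)x^2 + (327/2)x - 2699/48


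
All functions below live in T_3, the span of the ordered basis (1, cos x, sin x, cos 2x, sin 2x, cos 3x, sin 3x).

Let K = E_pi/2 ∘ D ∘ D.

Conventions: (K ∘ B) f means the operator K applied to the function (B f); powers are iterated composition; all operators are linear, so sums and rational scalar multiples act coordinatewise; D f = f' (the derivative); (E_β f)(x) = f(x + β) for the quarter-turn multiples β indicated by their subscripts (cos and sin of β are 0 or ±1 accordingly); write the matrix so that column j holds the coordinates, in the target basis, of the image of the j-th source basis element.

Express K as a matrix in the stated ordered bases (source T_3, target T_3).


image of 1: 0
image of cos x: sin x
image of sin x: -cos x
image of cos 2x: 4cos 2x
image of sin 2x: 4sin 2x
image of cos 3x: -9sin 3x
image of sin 3x: 9cos 3x
each image's coordinates form column j of the matrix

the matrix is [[0, 0, 0, 0, 0, 0, 0]; [0, 0, -1, 0, 0, 0, 0]; [0, 1, 0, 0, 0, 0, 0]; [0, 0, 0, 4, 0, 0, 0]; [0, 0, 0, 0, 4, 0, 0]; [0, 0, 0, 0, 0, 0, 9]; [0, 0, 0, 0, 0, -9, 0]] (rows listed top to bottom)


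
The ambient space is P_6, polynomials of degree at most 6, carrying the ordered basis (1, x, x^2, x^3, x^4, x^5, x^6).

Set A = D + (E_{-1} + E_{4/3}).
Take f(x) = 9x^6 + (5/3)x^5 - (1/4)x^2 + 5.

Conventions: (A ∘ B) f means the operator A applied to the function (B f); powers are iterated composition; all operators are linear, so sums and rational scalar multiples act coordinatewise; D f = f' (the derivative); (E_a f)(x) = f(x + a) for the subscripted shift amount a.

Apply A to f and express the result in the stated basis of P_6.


g(x) = 18x^6 + (226/3)x^5 + (3475/9)x^4 + (7910/27)x^3 + (94609/162)x^2 + (50437/243)x + 216455/2916

D f = 54x^5 + (25/3)x^4 - (1/2)x
E_{-1} f = 9x^6 - (157/3)x^5 + (380/3)x^4 - (490/3)x^3 + (1417/12)x^2 - (271/6)x + 145/12
E_{4/3} f = 9x^6 + (221/3)x^5 + (2260/9)x^4 + (12320/27)x^3 + (150959/324)x^2 + (61534/243)x + 45305/729
(E_{-1} + E_{4/3}) f = 18x^6 + (64/3)x^5 + (3400/9)x^4 + (7910/27)x^3 + (94609/162)x^2 + (101117/486)x + 216455/2916
(D + (E_{-1} + E_{4/3})) f = 18x^6 + (226/3)x^5 + (3475/9)x^4 + (7910/27)x^3 + (94609/162)x^2 + (50437/243)x + 216455/2916


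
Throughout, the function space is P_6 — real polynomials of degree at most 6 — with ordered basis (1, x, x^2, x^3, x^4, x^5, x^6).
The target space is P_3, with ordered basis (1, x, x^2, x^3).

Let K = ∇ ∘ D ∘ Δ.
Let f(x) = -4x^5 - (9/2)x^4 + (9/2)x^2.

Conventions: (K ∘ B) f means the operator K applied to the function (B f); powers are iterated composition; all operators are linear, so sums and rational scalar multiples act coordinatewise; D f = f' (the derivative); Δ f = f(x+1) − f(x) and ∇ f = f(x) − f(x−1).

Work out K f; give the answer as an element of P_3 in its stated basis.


Δ f = -20x^4 - 58x^3 - 67x^2 - 29x - 4
D Δ f = -80x^3 - 174x^2 - 134x - 29
∇ (D ∘ Δ) f = -240x^2 - 108x - 40

the image equals g(x) = -240x^2 - 108x - 40


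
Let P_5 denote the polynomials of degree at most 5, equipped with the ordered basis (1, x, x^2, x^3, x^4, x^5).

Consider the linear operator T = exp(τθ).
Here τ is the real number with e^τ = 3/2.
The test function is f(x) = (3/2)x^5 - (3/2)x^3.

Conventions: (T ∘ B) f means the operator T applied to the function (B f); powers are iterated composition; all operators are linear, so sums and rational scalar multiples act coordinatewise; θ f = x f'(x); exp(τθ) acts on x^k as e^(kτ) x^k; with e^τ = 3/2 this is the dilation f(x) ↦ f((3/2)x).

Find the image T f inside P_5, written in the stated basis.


the result is g(x) = (729/64)x^5 - (81/16)x^3

exp(τθ) x^k = e^(kτ) x^k; with e^τ = 3/2 this sends x^k to (3/2)^k x^k
x^3 ↦ 27/8 x^3
x^5 ↦ 243/32 x^5
applying this coordinatewise to f: exp(τθ) f = (729/64)x^5 - (81/16)x^3


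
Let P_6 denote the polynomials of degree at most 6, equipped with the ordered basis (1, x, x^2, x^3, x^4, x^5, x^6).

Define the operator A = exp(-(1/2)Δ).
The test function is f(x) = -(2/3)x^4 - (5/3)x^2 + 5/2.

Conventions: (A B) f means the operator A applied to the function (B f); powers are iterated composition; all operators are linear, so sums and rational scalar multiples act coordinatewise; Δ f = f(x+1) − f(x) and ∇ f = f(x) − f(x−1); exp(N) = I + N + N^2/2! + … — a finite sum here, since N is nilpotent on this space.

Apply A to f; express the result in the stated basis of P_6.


order-1 term: (4/3)x^3 + 2x^2 + 3x + 7/6
order-2 term: -x^2 - 2x - 19/12
order-3 term: (1/3)x + 1/2
order-4 term: -1/24
the series for exp(-(1/2)Δ) f terminates at order 4
exp(-(1/2)Δ) f = -(2/3)x^4 + (4/3)x^3 - (2/3)x^2 + (4/3)x + 61/24

the image equals g(x) = -(2/3)x^4 + (4/3)x^3 - (2/3)x^2 + (4/3)x + 61/24


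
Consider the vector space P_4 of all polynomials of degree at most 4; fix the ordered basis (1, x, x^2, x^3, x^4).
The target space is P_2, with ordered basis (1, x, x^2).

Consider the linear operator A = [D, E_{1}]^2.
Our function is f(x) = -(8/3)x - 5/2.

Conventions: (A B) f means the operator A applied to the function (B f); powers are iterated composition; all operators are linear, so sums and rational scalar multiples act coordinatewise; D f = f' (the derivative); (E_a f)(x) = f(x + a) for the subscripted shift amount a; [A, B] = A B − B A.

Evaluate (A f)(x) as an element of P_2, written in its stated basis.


the result is g(x) = 0

E_{1} f = -(8/3)x - 31/6
D E_{1} f = -8/3
D f = -8/3
E_{1} D f = -8/3
[D, E_{1}] f = 0
E_{1} [D, E_{1}] f = 0
D E_{1} [D, E_{1}] f = 0
D [D, E_{1}] f = 0
E_{1} D [D, E_{1}] f = 0
[D, E_{1}] [D, E_{1}] f = 0


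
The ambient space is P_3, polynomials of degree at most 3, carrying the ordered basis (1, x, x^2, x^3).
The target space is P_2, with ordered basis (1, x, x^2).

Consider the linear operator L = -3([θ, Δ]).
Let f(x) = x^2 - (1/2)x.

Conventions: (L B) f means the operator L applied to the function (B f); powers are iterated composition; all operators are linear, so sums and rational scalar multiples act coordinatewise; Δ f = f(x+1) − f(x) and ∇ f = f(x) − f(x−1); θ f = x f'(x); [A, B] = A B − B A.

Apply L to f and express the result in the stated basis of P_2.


Δ f = 2x + 1/2
θ Δ f = 2x
θ f = 2x^2 - (1/2)x
Δ θ f = 4x + 3/2
[θ, Δ] f = -2x - 3/2
(-3([θ, Δ])) f = 6x + 9/2

the image equals g(x) = 6x + 9/2


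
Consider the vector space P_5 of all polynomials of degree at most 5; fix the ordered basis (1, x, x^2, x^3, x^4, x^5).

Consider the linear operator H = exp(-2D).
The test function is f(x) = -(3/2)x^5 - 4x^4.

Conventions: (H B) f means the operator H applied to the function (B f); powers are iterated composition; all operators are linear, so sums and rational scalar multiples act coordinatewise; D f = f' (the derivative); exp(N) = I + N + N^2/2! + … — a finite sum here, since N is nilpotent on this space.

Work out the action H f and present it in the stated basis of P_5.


order-1 term: 15x^4 + 32x^3
order-2 term: -60x^3 - 96x^2
order-3 term: 120x^2 + 128x
order-4 term: -120x - 64
order-5 term: 48
the series for exp(-2D) f terminates at order 5
exp(-2D) f = -(3/2)x^5 + 11x^4 - 28x^3 + 24x^2 + 8x - 16

g(x) = -(3/2)x^5 + 11x^4 - 28x^3 + 24x^2 + 8x - 16


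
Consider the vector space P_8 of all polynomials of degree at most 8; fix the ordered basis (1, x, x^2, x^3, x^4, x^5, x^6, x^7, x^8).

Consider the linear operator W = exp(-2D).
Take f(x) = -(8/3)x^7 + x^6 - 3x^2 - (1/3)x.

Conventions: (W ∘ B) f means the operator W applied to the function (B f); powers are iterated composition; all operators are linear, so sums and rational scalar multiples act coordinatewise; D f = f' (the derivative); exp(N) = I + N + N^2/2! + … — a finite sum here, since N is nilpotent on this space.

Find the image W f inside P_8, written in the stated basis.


g(x) = -(8/3)x^7 + (115/3)x^6 - 236x^5 + (2420/3)x^4 - (4960/3)x^3 + 2029x^2 - 1375x + 394

order-1 term: (112/3)x^6 - 12x^5 + 12x + 2/3
order-2 term: -224x^5 + 60x^4 - 12
order-3 term: (2240/3)x^4 - 160x^3
order-4 term: -(4480/3)x^3 + 240x^2
order-5 term: 1792x^2 - 192x
order-6 term: -(3584/3)x + 64
order-7 term: 1024/3
the series for exp(-2D) f terminates at order 7
exp(-2D) f = -(8/3)x^7 + (115/3)x^6 - 236x^5 + (2420/3)x^4 - (4960/3)x^3 + 2029x^2 - 1375x + 394


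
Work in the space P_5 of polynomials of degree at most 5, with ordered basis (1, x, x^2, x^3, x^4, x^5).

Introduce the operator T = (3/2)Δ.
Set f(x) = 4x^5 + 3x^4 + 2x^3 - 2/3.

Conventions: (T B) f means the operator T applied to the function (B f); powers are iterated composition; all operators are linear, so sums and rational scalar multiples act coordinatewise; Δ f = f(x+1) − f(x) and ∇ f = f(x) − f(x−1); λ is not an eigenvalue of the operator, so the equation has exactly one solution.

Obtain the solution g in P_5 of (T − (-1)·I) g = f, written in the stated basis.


write g with unknown coordinates in the stated basis and equate coefficients in (T − (-1)·I) g = f
solving from the highest basis element down gives g = 4x^5 - 27x^4 + 104x^3 - 285x^2 + 519x - 2839/6
check: T g = 30x^4 - 102x^3 + 285x^2 - 519x + 945/2
so T g − (-1)·g = 4x^5 + 3x^4 + 2x^3 - 2/3 = f ✓

the image equals g(x) = 4x^5 - 27x^4 + 104x^3 - 285x^2 + 519x - 2839/6


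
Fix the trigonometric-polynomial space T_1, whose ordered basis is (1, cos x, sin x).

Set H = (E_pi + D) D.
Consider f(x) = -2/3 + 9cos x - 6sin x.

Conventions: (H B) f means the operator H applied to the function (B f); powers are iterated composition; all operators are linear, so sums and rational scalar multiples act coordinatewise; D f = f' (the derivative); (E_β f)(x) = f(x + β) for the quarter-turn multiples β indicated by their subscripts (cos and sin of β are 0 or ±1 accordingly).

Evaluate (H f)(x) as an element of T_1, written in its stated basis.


D f = -6cos x - 9sin x
E_pi D f = 6cos x + 9sin x
D D f = -9cos x + 6sin x
(E_pi + D) D f = -3cos x + 15sin x

the result is g(x) = -3cos x + 15sin x


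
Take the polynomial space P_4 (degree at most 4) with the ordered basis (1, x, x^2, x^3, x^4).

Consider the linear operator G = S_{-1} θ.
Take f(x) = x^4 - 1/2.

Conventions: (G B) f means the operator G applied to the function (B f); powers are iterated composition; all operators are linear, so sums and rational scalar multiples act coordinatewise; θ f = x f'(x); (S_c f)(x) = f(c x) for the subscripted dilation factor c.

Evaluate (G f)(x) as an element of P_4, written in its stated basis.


g(x) = 4x^4

θ f = 4x^4
S_{-1} θ f = 4x^4


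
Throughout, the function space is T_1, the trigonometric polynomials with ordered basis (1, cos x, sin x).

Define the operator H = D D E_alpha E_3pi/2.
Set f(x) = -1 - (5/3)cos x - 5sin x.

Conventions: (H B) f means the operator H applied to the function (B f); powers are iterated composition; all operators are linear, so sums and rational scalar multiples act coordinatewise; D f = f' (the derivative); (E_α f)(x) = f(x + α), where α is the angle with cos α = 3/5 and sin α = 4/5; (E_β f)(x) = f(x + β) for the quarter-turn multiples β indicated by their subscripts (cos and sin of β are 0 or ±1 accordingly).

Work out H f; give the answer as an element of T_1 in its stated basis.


E_3pi/2 f = -1 + 5cos x - (5/3)sin x
E_alpha E_3pi/2 f = -1 + (5/3)cos x - 5sin x
D E_alpha E_3pi/2 f = -5cos x - (5/3)sin x
D (D E_alpha E_3pi/2) f = -(5/3)cos x + 5sin x

g(x) = -(5/3)cos x + 5sin x


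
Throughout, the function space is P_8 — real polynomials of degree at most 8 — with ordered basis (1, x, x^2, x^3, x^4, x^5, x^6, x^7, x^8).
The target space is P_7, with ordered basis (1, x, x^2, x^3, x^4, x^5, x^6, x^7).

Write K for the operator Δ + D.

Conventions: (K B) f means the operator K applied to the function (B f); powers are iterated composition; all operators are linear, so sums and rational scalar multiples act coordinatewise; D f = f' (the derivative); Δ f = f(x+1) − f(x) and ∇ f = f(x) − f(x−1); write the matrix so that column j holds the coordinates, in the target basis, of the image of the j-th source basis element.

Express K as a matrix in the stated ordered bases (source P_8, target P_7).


the matrix is [[0, 2, 1, 1, 1, 1, 1, 1, 1]; [0, 0, 4, 3, 4, 5, 6, 7, 8]; [0, 0, 0, 6, 6, 10, 15, 21, 28]; [0, 0, 0, 0, 8, 10, 20, 35, 56]; [0, 0, 0, 0, 0, 10, 15, 35, 70]; [0, 0, 0, 0, 0, 0, 12, 21, 56]; [0, 0, 0, 0, 0, 0, 0, 14, 28]; [0, 0, 0, 0, 0, 0, 0, 0, 16]] (rows listed top to bottom)

image of 1: 0
image of x: 2
image of x^2: 4x + 1
image of x^3: 6x^2 + 3x + 1
image of x^4: 8x^3 + 6x^2 + 4x + 1
image of x^5: 10x^4 + 10x^3 + 10x^2 + 5x + 1
image of x^6: 12x^5 + 15x^4 + 20x^3 + 15x^2 + 6x + 1
image of x^7: 14x^6 + 21x^5 + 35x^4 + 35x^3 + 21x^2 + 7x + 1
image of x^8: 16x^7 + 28x^6 + 56x^5 + 70x^4 + 56x^3 + 28x^2 + 8x + 1
each image's coordinates form column j of the matrix


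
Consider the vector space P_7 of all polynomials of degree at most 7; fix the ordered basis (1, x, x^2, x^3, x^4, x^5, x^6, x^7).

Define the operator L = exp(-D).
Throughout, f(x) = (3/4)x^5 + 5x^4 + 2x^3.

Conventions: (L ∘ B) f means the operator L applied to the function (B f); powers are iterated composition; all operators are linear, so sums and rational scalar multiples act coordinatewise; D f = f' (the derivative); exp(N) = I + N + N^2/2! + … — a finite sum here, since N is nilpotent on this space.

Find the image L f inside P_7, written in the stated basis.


g(x) = (3/4)x^5 + (5/4)x^4 - (21/2)x^3 + (33/2)x^2 - (41/4)x + 9/4

order-1 term: -(15/4)x^4 - 20x^3 - 6x^2
order-2 term: (15/2)x^3 + 30x^2 + 6x
order-3 term: -(15/2)x^2 - 20x - 2
order-4 term: (15/4)x + 5
order-5 term: -3/4
the series for exp(-D) f terminates at order 5
exp(-D) f = (3/4)x^5 + (5/4)x^4 - (21/2)x^3 + (33/2)x^2 - (41/4)x + 9/4


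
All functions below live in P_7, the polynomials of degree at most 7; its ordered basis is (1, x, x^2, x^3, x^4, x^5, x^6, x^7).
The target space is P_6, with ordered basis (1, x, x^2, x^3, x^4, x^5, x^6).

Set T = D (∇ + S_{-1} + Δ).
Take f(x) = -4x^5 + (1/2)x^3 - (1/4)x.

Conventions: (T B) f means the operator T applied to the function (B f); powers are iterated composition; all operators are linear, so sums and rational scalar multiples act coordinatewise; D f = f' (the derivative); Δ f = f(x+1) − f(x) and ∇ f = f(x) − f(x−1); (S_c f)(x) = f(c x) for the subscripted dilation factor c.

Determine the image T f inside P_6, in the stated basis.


the image equals g(x) = 20x^4 - 160x^3 - (3/2)x^2 - 154x + 1/4

∇ f = -20x^4 + 40x^3 - (77/2)x^2 + (37/2)x - 15/4
S_{-1} f = 4x^5 - (1/2)x^3 + (1/4)x
Δ f = -20x^4 - 40x^3 - (77/2)x^2 - (37/2)x - 15/4
(∇ + S_{-1} + Δ) f = 4x^5 - 40x^4 - (1/2)x^3 - 77x^2 + (1/4)x - 15/2
D (∇ + S_{-1} + Δ) f = 20x^4 - 160x^3 - (3/2)x^2 - 154x + 1/4


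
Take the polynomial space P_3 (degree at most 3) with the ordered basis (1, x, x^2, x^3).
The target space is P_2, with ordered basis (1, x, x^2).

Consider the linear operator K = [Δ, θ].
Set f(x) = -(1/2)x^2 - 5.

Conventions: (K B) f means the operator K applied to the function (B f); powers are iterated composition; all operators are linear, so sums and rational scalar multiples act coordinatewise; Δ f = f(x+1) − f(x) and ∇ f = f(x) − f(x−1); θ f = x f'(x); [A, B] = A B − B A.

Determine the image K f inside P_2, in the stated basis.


θ f = -x^2
Δ θ f = -2x - 1
Δ f = -x - 1/2
θ Δ f = -x
[Δ, θ] f = -x - 1

the result is g(x) = -x - 1


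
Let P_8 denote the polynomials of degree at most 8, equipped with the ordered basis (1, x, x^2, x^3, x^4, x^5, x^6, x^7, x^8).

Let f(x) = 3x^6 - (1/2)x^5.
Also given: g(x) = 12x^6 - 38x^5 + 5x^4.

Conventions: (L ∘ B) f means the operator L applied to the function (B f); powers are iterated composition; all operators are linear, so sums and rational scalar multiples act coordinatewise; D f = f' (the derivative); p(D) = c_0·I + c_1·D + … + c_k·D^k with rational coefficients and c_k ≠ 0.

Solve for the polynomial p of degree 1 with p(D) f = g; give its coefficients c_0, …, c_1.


D^0 f = 3x^6 - (1/2)x^5
D^1 f = 18x^5 - (5/2)x^4
matching coefficients of g against c_0 f + c_1 Df + … from the top degree down determines the c_i
solution: c_0 = 4, c_1 = -2

p(D) = 4·I − 2·D, i.e. c_0 = 4, c_1 = -2


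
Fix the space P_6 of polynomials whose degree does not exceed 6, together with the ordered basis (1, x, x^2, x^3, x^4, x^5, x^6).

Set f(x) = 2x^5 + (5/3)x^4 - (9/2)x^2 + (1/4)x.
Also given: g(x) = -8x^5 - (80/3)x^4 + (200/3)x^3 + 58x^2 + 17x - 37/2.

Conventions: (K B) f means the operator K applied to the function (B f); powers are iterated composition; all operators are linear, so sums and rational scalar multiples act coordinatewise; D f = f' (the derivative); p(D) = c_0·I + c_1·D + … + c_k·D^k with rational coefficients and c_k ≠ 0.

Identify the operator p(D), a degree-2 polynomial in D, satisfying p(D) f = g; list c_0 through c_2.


D^0 f = 2x^5 + (5/3)x^4 - (9/2)x^2 + (1/4)x
D^1 f = 10x^4 + (20/3)x^3 - 9x + 1/4
D^2 f = 40x^3 + 20x^2 - 9
matching coefficients of g against c_0 f + c_1 Df + … from the top degree down determines the c_i
solution: c_0 = -4, c_1 = -2, c_2 = 2

p(D) = -4·I − 2·D + 2·D^2, i.e. c_0 = -4, c_1 = -2, c_2 = 2


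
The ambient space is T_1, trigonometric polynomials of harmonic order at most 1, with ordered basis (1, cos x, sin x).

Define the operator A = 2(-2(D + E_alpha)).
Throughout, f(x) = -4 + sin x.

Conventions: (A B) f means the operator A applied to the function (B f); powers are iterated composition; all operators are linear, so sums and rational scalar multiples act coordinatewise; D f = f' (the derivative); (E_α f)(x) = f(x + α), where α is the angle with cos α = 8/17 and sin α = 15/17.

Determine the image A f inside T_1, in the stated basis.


the result is g(x) = 16 - (128/17)cos x - (32/17)sin x

D f = cos x
E_alpha f = -4 + (15/17)cos x + (8/17)sin x
(D + E_alpha) f = -4 + (32/17)cos x + (8/17)sin x
(-2(D + E_alpha)) f = 8 - (64/17)cos x - (16/17)sin x
(2(-2(D + E_alpha))) f = 16 - (128/17)cos x - (32/17)sin x


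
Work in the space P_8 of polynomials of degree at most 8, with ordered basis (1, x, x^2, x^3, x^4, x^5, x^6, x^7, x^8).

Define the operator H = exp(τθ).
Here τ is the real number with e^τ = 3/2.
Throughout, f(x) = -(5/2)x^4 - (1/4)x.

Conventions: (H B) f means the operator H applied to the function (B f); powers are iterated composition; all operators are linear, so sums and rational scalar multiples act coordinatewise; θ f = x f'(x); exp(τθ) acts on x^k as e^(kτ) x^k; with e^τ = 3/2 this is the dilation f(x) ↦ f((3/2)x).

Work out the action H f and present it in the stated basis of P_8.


the image equals g(x) = -(405/32)x^4 - (3/8)x

exp(τθ) x^k = e^(kτ) x^k; with e^τ = 3/2 this sends x^k to (3/2)^k x^k
x ↦ 3/2 x
x^4 ↦ 81/16 x^4
applying this coordinatewise to f: exp(τθ) f = -(405/32)x^4 - (3/8)x


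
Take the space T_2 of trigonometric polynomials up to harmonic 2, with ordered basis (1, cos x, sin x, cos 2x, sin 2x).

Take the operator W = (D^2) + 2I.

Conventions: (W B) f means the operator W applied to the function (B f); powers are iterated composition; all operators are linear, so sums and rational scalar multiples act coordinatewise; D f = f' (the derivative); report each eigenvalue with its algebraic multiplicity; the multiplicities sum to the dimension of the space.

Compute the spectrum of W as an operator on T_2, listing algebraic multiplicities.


λ = -2 (multiplicity 2), λ = 1 (multiplicity 2), λ = 2 (multiplicity 1)

image of 1: 2
image of cos x: cos x
image of sin x: sin x
image of cos 2x: -2cos 2x
image of sin 2x: -2sin 2x
the matrix is diagonal; its diagonal is (2, 1, 1, -2, -2)
for a triangular matrix the eigenvalues are the diagonal entries, with algebraic multiplicity their repetition count


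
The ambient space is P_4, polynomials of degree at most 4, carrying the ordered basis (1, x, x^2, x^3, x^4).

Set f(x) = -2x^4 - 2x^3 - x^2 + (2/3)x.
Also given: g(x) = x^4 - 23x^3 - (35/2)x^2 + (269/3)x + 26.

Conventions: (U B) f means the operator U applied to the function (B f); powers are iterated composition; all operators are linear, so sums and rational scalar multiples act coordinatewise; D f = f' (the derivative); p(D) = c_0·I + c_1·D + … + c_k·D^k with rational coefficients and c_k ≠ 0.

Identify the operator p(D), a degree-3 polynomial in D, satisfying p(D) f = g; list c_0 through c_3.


D^0 f = -2x^4 - 2x^3 - x^2 + (2/3)x
D^1 f = -8x^3 - 6x^2 - 2x + 2/3
D^2 f = -24x^2 - 12x - 2
D^3 f = -48x - 12
matching coefficients of g against c_0 f + c_1 Df + … from the top degree down determines the c_i
solution: c_0 = -1/2, c_1 = 3, c_2 = 0, c_3 = -2

p(D) = -(1/2)·I + 3·D − 2·D^3, i.e. c_0 = -1/2, c_1 = 3, c_2 = 0, c_3 = -2


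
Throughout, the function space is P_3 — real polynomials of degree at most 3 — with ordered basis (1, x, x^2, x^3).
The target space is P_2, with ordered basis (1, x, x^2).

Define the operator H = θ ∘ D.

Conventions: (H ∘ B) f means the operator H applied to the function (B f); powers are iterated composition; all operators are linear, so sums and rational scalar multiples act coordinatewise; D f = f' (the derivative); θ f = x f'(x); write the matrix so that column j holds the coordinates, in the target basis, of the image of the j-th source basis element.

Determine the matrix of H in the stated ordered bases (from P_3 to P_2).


image of 1: 0
image of x: 0
image of x^2: 2x
image of x^3: 6x^2
each image's coordinates form column j of the matrix

the matrix is [[0, 0, 0, 0]; [0, 0, 2, 0]; [0, 0, 0, 6]] (rows listed top to bottom)


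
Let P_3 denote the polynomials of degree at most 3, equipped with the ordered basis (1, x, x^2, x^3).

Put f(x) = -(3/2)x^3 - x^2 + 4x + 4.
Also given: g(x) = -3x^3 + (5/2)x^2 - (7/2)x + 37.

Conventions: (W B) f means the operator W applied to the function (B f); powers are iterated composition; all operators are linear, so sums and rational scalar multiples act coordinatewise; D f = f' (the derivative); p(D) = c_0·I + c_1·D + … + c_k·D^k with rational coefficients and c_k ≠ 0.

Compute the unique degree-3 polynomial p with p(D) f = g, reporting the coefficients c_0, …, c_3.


c_0 = 2, c_1 = -1, c_2 = 3/2, c_3 = -4

D^0 f = -(3/2)x^3 - x^2 + 4x + 4
D^1 f = -(9/2)x^2 - 2x + 4
D^2 f = -9x - 2
D^3 f = -9
matching coefficients of g against c_0 f + c_1 Df + … from the top degree down determines the c_i
solution: c_0 = 2, c_1 = -1, c_2 = 3/2, c_3 = -4


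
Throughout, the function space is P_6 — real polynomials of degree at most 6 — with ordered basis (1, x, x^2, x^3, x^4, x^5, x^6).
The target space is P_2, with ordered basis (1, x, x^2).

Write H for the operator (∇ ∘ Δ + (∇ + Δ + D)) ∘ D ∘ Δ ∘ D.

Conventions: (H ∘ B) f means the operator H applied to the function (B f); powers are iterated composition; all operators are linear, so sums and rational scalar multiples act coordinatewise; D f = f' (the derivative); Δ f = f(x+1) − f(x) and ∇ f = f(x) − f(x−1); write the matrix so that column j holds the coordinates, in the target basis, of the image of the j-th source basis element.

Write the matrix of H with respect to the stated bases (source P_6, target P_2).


the matrix is [[0, 0, 0, 0, 72, 300, 960]; [0, 0, 0, 0, 0, 360, 1800]; [0, 0, 0, 0, 0, 0, 1080]] (rows listed top to bottom)

image of 1: 0
image of x: 0
image of x^2: 0
image of x^3: 0
image of x^4: 72
image of x^5: 360x + 300
image of x^6: 1080x^2 + 1800x + 960
each image's coordinates form column j of the matrix


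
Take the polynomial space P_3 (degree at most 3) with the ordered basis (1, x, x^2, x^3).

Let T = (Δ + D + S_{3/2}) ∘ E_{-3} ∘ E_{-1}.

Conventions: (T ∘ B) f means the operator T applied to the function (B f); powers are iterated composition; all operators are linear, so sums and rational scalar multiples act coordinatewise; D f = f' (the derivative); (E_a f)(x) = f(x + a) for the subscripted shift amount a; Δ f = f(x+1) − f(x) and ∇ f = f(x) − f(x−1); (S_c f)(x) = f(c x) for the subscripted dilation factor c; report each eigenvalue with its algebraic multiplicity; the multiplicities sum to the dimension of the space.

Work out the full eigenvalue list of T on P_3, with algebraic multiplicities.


λ = 1 (multiplicity 1), λ = 3/2 (multiplicity 1), λ = 9/4 (multiplicity 1), λ = 27/8 (multiplicity 1)

image of 1: 1
image of x: (3/2)x - 2
image of x^2: (9/4)x^2 - 8x + 1
image of x^3: (27/8)x^3 - 21x^2 + 27x + 21
the matrix is upper triangular; its diagonal is (1, 3/2, 9/4, 27/8)
for a triangular matrix the eigenvalues are the diagonal entries, with algebraic multiplicity their repetition count


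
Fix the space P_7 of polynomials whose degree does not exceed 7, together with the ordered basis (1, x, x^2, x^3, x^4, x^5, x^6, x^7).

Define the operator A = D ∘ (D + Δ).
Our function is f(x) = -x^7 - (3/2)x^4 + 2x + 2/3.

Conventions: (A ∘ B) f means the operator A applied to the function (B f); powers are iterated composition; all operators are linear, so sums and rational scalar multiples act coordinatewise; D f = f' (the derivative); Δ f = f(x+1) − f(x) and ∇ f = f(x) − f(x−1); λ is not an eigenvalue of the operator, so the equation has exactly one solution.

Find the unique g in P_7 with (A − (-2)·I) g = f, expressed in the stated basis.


write g with unknown coordinates in the stated basis and equate coefficients in (A − (-2)·I) g = f
solving from the highest basis element down gives g = -(1/2)x^7 + 21x^5 + (51/2)x^4 - 385x^3 - (2379/4)x^2 + (3917/2)x + 19987/12
check: A g = -42x^5 - (105/2)x^4 + 770x^3 + (2379/2)x^2 - 3915x - 6661/2
so A g − (-2)·g = -x^7 - (3/2)x^4 + 2x + 2/3 = f ✓

the image equals g(x) = -(1/2)x^7 + 21x^5 + (51/2)x^4 - 385x^3 - (2379/4)x^2 + (3917/2)x + 19987/12


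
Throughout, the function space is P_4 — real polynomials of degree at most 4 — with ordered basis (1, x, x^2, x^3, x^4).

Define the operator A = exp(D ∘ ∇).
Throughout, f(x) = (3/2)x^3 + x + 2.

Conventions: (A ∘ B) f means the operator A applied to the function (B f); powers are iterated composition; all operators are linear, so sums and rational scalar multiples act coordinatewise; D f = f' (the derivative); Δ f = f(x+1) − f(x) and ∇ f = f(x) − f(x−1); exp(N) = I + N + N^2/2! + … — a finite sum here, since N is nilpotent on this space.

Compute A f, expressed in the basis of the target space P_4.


the result is g(x) = (3/2)x^3 + 10x - 5/2

order-1 term: 9x - 9/2
the series for exp(D ∘ ∇) f terminates at order 1
exp(D ∘ ∇) f = (3/2)x^3 + 10x - 5/2


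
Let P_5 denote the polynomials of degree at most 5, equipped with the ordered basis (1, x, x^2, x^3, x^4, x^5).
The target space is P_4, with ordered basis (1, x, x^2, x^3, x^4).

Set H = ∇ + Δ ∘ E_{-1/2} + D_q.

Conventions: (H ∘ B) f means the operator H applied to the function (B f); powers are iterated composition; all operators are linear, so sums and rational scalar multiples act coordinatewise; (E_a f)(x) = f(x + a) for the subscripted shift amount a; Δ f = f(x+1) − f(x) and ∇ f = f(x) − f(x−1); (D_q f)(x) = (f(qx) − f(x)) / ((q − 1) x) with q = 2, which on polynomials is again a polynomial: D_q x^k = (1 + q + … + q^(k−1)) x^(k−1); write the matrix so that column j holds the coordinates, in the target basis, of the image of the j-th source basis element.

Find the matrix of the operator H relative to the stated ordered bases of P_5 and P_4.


image of 1: 0
image of x: 3
image of x^2: 7x - 1
image of x^3: 13x^2 - 3x + 5/4
image of x^4: 23x^3 - 6x^2 + 5x - 1
image of x^5: 41x^4 - 10x^3 + (25/2)x^2 - 5x + 17/16
each image's coordinates form column j of the matrix

the matrix is [[0, 3, -1, 5/4, -1, 17/16]; [0, 0, 7, -3, 5, -5]; [0, 0, 0, 13, -6, 25/2]; [0, 0, 0, 0, 23, -10]; [0, 0, 0, 0, 0, 41]] (rows listed top to bottom)


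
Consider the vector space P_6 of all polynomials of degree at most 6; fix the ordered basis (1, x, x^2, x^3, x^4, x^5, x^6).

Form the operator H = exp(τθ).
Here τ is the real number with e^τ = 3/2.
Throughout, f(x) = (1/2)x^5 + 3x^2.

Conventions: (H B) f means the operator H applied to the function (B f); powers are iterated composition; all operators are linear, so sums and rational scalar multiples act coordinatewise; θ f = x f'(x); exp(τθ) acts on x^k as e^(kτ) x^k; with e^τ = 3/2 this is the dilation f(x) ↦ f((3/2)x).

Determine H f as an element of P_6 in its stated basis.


the image equals g(x) = (243/64)x^5 + (27/4)x^2

exp(τθ) x^k = e^(kτ) x^k; with e^τ = 3/2 this sends x^k to (3/2)^k x^k
x^2 ↦ 9/4 x^2
x^5 ↦ 243/32 x^5
applying this coordinatewise to f: exp(τθ) f = (243/64)x^5 + (27/4)x^2
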